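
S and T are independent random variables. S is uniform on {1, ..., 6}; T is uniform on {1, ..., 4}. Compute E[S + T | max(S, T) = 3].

24/5

Outcomes with max(S, T) = 3: (1,3), (2,3), (3,1), (3,2), (3,3), each with probability 1/24.
E[S + T | max(S, T) = 3] = (4 + 5 + 4 + 5 + 6) / 5 = 24/5.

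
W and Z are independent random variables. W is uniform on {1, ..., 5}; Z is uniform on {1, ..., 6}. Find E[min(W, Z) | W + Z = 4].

4/3

Outcomes with W + Z = 4: (1,3), (2,2), (3,1), each with probability 1/30.
E[min(W, Z) | W + Z = 4] = (1 + 2 + 1) / 3 = 4/3.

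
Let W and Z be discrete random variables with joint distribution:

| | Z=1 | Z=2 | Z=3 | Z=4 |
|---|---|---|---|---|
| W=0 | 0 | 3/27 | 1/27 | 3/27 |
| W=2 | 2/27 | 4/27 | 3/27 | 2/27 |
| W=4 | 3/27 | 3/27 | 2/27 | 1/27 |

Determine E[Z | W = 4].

P(W = 4) = 1/3.
Σ Z·P over the event = 1·(3/27) + 2·(3/27) + 3·(2/27) + 4·(1/27) = 19/27.
E[Z | W = 4] = (19/27) / (1/3) = 19/9.

19/9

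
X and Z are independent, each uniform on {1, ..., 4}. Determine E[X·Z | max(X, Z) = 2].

8/3

Outcomes with max(X, Z) = 2: (1,2), (2,1), (2,2), each with probability 1/16.
E[X·Z | max(X, Z) = 2] = (2 + 2 + 4) / 3 = 8/3.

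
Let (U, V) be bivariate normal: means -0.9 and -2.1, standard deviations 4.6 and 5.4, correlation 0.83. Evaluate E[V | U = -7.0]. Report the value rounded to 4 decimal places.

For a bivariate normal, E[V | U=x] = μ_V + ρ·(σ_V/σ_U)·(x − μ_U).
E[V | U=-7.0] = -2.1 + (0.83)·(5.4/4.6)·(-7.0 − (-0.9)) = -2.1 + (0.97435)·(-6.1) = -8.0435.

-8.0435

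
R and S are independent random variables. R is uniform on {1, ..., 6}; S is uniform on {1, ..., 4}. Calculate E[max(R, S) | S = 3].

4

Outcomes with S = 3: (1,3), (2,3), (3,3), (4,3), (5,3), (6,3), each with probability 1/24.
E[max(R, S) | S = 3] = (3 + 3 + 3 + 4 + 5 + 6) / 6 = 4.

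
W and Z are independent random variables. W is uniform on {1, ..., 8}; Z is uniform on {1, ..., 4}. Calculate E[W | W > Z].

62/11

P(W > Z) = 11/16.
Summing W·P(x,y) over outcomes with W > Z gives 31/8.
E[W | W > Z] = (31/8) / (11/16) = 62/11.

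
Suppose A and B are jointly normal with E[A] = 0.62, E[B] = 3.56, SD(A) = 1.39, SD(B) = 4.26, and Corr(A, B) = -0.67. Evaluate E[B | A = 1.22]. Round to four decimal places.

2.3280

E[B | A=x] = μ_B + ρ(σ_B/σ_A)(x − μ_A) for jointly normal variables.
E[B | A=1.22] = 3.56 + (-0.67)·(4.26/1.39)·(1.22 − (0.62)) = 3.56 + (-2.0534)·(0.6) = 2.3280.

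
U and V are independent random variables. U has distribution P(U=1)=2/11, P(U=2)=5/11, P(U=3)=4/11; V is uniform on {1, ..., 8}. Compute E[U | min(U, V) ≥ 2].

22/9

P(min(U, V) ≥ 2) = 63/88.
Summing U·P(x,y) over outcomes with min(U, V) ≥ 2 gives 7/4.
E[U | min(U, V) ≥ 2] = (7/4) / (63/88) = 22/9.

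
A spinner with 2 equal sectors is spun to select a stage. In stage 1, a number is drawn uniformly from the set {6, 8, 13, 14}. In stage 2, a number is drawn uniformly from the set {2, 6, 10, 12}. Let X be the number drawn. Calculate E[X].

71/8

E[X | stage 1] = (6+8+13+14)/4 = 41/4.
E[X | stage 2] = (2+6+10+12)/4 = 15/2.
By the law of total expectation,
E[X] = (1/2)·(41/4) + (1/2)·(15/2) = 71/8.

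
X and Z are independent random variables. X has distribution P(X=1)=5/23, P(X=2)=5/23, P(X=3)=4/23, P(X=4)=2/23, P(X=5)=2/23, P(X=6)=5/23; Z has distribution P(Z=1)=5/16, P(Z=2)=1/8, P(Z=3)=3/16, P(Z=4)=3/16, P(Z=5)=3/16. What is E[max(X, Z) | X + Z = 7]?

P(X + Z = 7) = 31/184.
Summing max(X,Z)·P(x,y) over outcomes with X + Z = 7 gives 317/368.
E[max(X, Z) | X + Z = 7] = (317/368) / (31/184) = 317/62.

317/62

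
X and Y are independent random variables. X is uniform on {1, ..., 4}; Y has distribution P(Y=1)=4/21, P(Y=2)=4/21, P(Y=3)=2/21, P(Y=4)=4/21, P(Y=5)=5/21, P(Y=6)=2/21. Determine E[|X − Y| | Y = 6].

P(Y = 6) = 2/21.
Summing |X−Y|·P(x,y) over outcomes with Y = 6 gives 1/3.
E[|X − Y| | Y = 6] = (1/3) / (2/21) = 7/2.

7/2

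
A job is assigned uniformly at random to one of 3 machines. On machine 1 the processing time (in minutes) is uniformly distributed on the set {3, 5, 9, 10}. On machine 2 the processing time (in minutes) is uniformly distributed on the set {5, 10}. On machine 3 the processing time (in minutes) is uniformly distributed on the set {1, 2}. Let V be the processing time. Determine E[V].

E[V | machine 1] = (3+5+9+10)/4 = 27/4.
E[V | machine 2] = (5+10)/2 = 15/2.
E[V | machine 3] = (1+2)/2 = 3/2.
By the law of total expectation,
E[V] = (1/3)·(27/4) + (1/3)·(15/2) + (1/3)·(3/2) = 21/4.

21/4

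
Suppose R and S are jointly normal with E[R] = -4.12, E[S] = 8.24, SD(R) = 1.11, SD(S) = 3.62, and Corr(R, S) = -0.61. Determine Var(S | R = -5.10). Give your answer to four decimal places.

8.2283

For a bivariate normal, Var(S | R=x) = σ_S²(1 − ρ²).
Var(S | R=-5.10) = (3.62)²·(1 − (-0.61)²) = 13.1044·0.6279 = 8.2283.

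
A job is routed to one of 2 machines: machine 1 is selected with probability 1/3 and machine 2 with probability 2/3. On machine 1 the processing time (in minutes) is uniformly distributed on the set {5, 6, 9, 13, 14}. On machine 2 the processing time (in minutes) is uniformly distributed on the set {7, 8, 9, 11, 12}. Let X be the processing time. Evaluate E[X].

47/5

E[X | machine 1] = (5+6+9+13+14)/5 = 47/5.
E[X | machine 2] = (7+8+9+11+12)/5 = 47/5.
E[X] = (1/3)·(47/5) + (2/3)·(47/5) = 47/5.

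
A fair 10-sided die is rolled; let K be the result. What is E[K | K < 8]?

Given K < 8, K is equally likely to be any of {1, 2, 3, 4, 5, 6, 7}.
E[K | K < 8] = (1 + 2 + 3 + 4 + 5 + 6 + 7) / 7 = 4.

4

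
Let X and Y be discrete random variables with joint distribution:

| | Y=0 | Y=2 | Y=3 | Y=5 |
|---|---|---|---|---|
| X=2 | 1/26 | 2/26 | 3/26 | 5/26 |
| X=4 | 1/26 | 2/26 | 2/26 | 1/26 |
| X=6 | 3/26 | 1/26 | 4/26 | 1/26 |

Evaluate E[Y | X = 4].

P(X = 4) = 3/13.
Σ Y·P over the event = 0·(1/26) + 2·(2/26) + 3·(2/26) + 5·(1/26) = 15/26.
E[Y | X = 4] = (15/26) / (3/13) = 5/2.

5/2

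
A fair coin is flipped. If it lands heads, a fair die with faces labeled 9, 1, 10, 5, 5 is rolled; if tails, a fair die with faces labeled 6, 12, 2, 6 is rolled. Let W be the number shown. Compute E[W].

E[W | heads] = (9+1+10+5+5)/5 = 6.
E[W | tails] = (6+12+2+6)/4 = 13/2.
By the law of total expectation,
E[W] = (1/2)·(6) + (1/2)·(13/2) = 25/4.

25/4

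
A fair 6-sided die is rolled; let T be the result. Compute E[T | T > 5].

6

Given T > 5, T is equally likely to be any of {6}.
E[T | T > 5] = (6) / 1 = 6.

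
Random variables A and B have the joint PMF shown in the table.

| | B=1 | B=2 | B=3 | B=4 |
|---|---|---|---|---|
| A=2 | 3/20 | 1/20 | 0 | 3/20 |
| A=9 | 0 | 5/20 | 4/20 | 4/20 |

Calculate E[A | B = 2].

P(B = 2) = 3/10.
Σ A·P over the event = 2·(1/20) + 9·(5/20) = 47/20.
E[A | B = 2] = (47/20) / (3/10) = 47/6.

47/6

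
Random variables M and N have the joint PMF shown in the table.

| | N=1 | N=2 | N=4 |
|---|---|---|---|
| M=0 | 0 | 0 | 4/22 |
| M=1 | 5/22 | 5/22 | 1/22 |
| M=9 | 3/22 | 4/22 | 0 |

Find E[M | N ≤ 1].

4

P(N ≤ 1) = 4/11.
Σ M·P over the event = 1·(5/22) + 9·(3/22) = 16/11.
E[M | N ≤ 1] = (16/11) / (4/11) = 4.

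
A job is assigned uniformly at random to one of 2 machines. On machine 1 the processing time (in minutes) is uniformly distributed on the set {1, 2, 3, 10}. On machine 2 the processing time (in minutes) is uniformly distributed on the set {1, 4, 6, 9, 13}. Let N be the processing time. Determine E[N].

E[N | machine 1] = (1+2+3+10)/4 = 4.
E[N | machine 2] = (1+4+6+9+13)/5 = 33/5.
E[N] = (1/2)·(4) + (1/2)·(33/5) = 53/10.

53/10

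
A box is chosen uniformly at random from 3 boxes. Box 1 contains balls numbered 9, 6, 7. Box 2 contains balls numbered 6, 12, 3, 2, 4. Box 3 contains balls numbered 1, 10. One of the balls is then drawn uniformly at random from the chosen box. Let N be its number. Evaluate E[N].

E[N | box 1] = (9+6+7)/3 = 22/3.
E[N | box 2] = (6+12+3+2+4)/5 = 27/5.
E[N | box 3] = (1+10)/2 = 11/2.
E[N] = (1/3)·(22/3) + (1/3)·(27/5) + (1/3)·(11/2) = 547/90.

547/90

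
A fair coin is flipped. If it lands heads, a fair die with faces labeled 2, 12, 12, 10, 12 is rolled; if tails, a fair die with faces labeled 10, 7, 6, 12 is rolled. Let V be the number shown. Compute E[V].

367/40

E[V | heads] = (2+12+12+10+12)/5 = 48/5.
E[V | tails] = (10+7+6+12)/4 = 35/4.
By the law of total expectation,
E[V] = (1/2)·(48/5) + (1/2)·(35/4) = 367/40.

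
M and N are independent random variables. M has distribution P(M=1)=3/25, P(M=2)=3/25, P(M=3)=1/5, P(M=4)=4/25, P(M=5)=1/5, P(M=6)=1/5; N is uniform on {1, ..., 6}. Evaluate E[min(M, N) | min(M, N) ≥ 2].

33/10

P(min(M, N) ≥ 2) = 11/15.
Summing min(M,N)·P(x,y) over outcomes with min(M, N) ≥ 2 gives 121/50.
E[min(M, N) | min(M, N) ≥ 2] = (121/50) / (11/15) = 33/10.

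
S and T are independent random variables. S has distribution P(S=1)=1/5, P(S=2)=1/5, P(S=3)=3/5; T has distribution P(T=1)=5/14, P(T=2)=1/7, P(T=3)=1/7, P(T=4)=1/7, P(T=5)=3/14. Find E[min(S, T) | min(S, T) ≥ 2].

P(min(S, T) ≥ 2) = 18/35.
Summing min(S,T)·P(x,y) over outcomes with min(S, T) ≥ 2 gives 93/70.
E[min(S, T) | min(S, T) ≥ 2] = (93/70) / (18/35) = 31/12.

31/12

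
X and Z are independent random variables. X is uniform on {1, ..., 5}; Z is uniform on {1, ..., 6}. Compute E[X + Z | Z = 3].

Outcomes with Z = 3: (1,3), (2,3), (3,3), (4,3), (5,3), each with probability 1/30.
E[X + Z | Z = 3] = (4 + 5 + 6 + 7 + 8) / 5 = 6.

6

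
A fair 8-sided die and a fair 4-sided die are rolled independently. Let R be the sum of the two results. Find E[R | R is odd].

P(R is odd) = 1/2.
Σ over the event: 3·1/16 + 5·1/8 + 7·1/8 + 9·1/8 + 11·1/16 = 7/2.
E[R | R is odd] = (7/2) / (1/2) = 7.

7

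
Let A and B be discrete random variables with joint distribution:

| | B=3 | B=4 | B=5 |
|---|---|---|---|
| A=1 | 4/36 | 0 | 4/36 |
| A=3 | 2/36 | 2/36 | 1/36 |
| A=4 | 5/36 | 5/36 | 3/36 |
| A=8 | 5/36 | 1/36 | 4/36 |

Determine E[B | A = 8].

P(A = 8) = 5/18.
Summing B·P(A=x,B=y) over the conditioning event gives 13/12.
E[B | A = 8] = (13/12) / (5/18) = 39/10.

39/10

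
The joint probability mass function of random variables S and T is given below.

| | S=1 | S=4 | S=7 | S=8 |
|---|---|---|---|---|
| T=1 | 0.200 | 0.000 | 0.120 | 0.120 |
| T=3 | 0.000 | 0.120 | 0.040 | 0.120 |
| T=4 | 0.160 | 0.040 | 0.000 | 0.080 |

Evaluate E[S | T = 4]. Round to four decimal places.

3.4286

P(T = 4) = 0.280.
Σ S·P over the event = 1·(0.160) + 4·(0.040) + 8·(0.080) = 0.960.
E[S | T = 4] = (0.960) / (0.280) = 3.4286.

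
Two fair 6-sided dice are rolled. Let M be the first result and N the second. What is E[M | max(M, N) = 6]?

P(max(M, N) = 6) = 11/36.
Summing M·P(x,y) over outcomes with max(M, N) = 6 gives 17/12.
E[M | max(M, N) = 6] = (17/12) / (11/36) = 51/11.

51/11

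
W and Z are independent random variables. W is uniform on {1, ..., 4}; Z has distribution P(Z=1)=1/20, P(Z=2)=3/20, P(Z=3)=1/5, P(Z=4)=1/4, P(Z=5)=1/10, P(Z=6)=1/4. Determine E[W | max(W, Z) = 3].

P(max(W, Z) = 3) = 1/5.
Summing W·P(x,y) over outcomes with max(W, Z) = 3 gives 9/20.
E[W | max(W, Z) = 3] = (9/20) / (1/5) = 9/4.

9/4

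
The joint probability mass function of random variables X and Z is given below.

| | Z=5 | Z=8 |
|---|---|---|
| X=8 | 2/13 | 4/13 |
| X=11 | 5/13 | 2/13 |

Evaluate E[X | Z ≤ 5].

P(Z ≤ 5) = 7/13.
Σ X·P over the event = 8·(2/13) + 11·(5/13) = 71/13.
E[X | Z ≤ 5] = (71/13) / (7/13) = 71/7.

71/7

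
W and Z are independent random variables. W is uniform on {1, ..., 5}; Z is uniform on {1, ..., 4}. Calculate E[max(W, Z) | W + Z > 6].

Outcomes with W + Z > 6: (3,4), (4,3), (4,4), (5,2), (5,3), (5,4), each with probability 1/20.
E[max(W, Z) | W + Z > 6] = (4 + 4 + 4 + 5 + 5 + 5) / 6 = 9/2.

9/2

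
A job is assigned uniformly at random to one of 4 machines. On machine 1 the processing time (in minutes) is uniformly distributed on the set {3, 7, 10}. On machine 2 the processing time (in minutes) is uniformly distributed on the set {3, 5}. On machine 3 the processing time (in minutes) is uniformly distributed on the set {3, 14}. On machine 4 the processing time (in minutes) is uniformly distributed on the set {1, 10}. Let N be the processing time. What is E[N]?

E[N | machine 1] = (3+7+10)/3 = 20/3.
E[N | machine 2] = (3+5)/2 = 4.
E[N | machine 3] = (3+14)/2 = 17/2.
E[N | machine 4] = (1+10)/2 = 11/2.
E[N] = (1/4)·(20/3) + (1/4)·(4) + (1/4)·(17/2) + (1/4)·(11/2) = 37/6.

37/6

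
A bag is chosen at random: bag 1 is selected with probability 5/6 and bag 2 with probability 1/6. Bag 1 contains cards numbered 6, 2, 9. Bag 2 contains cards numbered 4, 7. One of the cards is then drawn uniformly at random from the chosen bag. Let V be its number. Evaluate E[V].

E[V | bag 1] = (6+2+9)/3 = 17/3.
E[V | bag 2] = (4+7)/2 = 11/2.
E[V] = (5/6)·(17/3) + (1/6)·(11/2) = 203/36.

203/36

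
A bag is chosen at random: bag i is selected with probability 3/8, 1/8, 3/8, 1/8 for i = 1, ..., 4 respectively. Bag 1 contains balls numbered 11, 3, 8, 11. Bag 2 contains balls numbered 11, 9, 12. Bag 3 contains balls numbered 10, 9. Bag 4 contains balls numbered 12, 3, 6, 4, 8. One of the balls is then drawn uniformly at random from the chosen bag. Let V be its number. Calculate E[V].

4231/480

E[V | bag 1] = (11+3+8+11)/4 = 33/4.
E[V | bag 2] = (11+9+12)/3 = 32/3.
E[V | bag 3] = (10+9)/2 = 19/2.
E[V | bag 4] = (12+3+6+4+8)/5 = 33/5.
E[V] = (3/8)·(33/4) + (1/8)·(32/3) + (3/8)·(19/2) + (1/8)·(33/5) = 4231/480.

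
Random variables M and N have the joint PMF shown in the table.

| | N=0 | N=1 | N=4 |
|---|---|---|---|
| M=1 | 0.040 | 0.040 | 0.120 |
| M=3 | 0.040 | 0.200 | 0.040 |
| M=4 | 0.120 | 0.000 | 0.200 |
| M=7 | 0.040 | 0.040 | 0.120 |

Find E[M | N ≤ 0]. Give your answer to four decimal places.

P(N ≤ 0) = 0.240.
Σ M·P over the event = 1·(0.040) + 3·(0.040) + 4·(0.120) + 7·(0.040) = 0.920.
E[M | N ≤ 0] = (0.920) / (0.240) = 3.8333.

3.8333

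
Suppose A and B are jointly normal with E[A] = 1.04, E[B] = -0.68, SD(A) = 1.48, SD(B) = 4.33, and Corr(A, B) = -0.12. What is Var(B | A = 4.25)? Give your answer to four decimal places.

18.4789

For a bivariate normal, Var(B | A=x) = σ_B²(1 − ρ²).
Var(B | A=4.25) = (4.33)²·(1 − (-0.12)²) = 18.7489·0.9856 = 18.4789.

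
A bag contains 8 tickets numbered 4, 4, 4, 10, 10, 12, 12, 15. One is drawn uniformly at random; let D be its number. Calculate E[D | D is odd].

P(D is odd) = 1/8.
Σ over the event: 15·1/8 = 15/8.
E[D | D is odd] = (15/8) / (1/8) = 15.

15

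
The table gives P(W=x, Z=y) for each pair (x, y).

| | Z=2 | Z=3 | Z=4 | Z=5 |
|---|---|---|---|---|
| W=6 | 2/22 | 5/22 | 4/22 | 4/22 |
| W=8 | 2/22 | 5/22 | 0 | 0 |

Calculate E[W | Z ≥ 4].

P(Z ≥ 4) = 4/11.
Σ W·P over the event = 6·(4/22) + 6·(4/22) = 24/11.
E[W | Z ≥ 4] = (24/11) / (4/11) = 6.

6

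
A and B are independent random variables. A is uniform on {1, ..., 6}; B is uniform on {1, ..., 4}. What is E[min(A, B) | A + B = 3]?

Outcomes with A + B = 3: (1,2), (2,1), each with probability 1/24.
E[min(A, B) | A + B = 3] = (1 + 1) / 2 = 1.

1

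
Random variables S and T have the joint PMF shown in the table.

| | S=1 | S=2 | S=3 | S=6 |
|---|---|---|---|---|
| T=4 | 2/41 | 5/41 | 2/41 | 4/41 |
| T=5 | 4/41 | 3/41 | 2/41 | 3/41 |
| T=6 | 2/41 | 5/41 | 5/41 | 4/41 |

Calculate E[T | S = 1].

5

P(S = 1) = 8/41.
Σ T·P over the event = 4·(2/41) + 5·(4/41) + 6·(2/41) = 40/41.
E[T | S = 1] = (40/41) / (8/41) = 5.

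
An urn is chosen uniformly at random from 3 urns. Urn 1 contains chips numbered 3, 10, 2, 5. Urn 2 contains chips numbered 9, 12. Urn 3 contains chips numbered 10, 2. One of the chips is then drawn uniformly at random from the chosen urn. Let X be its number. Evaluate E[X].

43/6

E[X | urn 1] = (3+10+2+5)/4 = 5.
E[X | urn 2] = (9+12)/2 = 21/2.
E[X | urn 3] = (10+2)/2 = 6.
E[X] = (1/3)·(5) + (1/3)·(21/2) + (1/3)·(6) = 43/6.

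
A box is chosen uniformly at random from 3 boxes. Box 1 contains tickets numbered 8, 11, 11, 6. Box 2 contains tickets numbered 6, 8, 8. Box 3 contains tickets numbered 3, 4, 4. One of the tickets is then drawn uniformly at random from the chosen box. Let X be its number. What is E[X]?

20/3

E[X | box 1] = (8+11+11+6)/4 = 9.
E[X | box 2] = (6+8+8)/3 = 22/3.
E[X | box 3] = (3+4+4)/3 = 11/3.
By the law of total expectation,
E[X] = (1/3)·(9) + (1/3)·(22/3) + (1/3)·(11/3) = 20/3.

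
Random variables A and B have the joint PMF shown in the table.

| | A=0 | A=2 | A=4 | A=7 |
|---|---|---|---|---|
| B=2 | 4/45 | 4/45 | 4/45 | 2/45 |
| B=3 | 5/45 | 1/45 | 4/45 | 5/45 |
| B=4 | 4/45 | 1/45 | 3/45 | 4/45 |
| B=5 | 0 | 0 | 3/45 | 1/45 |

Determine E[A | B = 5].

P(B = 5) = 4/45.
Summing A·P(A=x,B=y) over the conditioning event gives 19/45.
E[A | B = 5] = (19/45) / (4/45) = 19/4.

19/4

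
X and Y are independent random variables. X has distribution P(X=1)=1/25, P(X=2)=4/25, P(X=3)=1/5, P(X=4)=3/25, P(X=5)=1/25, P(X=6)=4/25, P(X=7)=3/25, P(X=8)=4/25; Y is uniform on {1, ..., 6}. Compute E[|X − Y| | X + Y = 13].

15/7

P(X + Y = 13) = 7/150.
Summing |X−Y|·P(x,y) over outcomes with X + Y = 13 gives 1/10.
E[|X − Y| | X + Y = 13] = (1/10) / (7/150) = 15/7.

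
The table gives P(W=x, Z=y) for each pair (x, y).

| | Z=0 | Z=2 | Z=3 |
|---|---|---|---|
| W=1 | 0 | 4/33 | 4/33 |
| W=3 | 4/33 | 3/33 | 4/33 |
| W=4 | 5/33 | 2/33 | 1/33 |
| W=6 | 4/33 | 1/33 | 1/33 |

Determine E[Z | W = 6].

P(W = 6) = 2/11.
Σ Z·P over the event = 0·(4/33) + 2·(1/33) + 3·(1/33) = 5/33.
E[Z | W = 6] = (5/33) / (2/11) = 5/6.

5/6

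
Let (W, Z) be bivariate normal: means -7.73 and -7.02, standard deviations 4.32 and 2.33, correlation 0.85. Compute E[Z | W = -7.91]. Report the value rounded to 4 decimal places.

-7.1025

The regression of Z on W has slope ρ·σ_Z/σ_W and passes through (μ_W, μ_Z).
E[Z | W=-7.91] = -7.02 + (0.85)·(2.33/4.32)·(-7.91 − (-7.73)) = -7.02 + (0.45845)·(-0.18) = -7.1025.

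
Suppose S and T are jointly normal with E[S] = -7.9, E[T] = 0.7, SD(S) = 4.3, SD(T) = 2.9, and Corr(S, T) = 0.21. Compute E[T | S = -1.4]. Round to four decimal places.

For a bivariate normal, E[T | S=x] = μ_T + ρ·(σ_T/σ_S)·(x − μ_S).
E[T | S=-1.4] = 0.7 + (0.21)·(2.9/4.3)·(-1.4 − (-7.9)) = 0.7 + (0.14163)·(6.5) = 1.6206.

1.6206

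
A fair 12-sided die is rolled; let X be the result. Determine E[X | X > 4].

Given X > 4, X is equally likely to be any of {5, 6, 7, 8, 9, 10, 11, 12}.
E[X | X > 4] = (5 + 6 + 7 + 8 + 9 + 10 + 11 + 12) / 8 = 17/2.

17/2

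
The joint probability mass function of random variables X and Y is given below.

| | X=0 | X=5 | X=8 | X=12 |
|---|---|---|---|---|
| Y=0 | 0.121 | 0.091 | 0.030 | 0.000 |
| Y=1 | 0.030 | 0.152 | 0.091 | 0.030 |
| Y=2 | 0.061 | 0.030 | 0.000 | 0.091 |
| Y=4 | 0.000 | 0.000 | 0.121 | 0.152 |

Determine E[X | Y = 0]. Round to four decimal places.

P(Y = 0) = 0.242.
Σ X·P over the event = 0·(0.121) + 5·(0.091) + 8·(0.030) = 0.695.
E[X | Y = 0] = (0.695) / (0.242) = 2.8719.

2.8719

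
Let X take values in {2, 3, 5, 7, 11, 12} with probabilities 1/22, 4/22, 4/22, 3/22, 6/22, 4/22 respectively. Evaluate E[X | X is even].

10

P(X is even) = 5/22.
Σ over the event: 2·1/22 + 12·2/11 = 25/11.
E[X | X is even] = (25/11) / (5/22) = 10.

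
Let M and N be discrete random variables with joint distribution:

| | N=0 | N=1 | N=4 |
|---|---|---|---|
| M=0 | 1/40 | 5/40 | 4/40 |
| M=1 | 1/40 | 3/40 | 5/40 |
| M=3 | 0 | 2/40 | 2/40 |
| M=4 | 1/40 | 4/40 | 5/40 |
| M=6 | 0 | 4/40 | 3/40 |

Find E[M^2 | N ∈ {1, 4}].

440/37

P(N ∈ {1, 4}) = 37/40.
Summing M^2·P(M=x,N=y) over the conditioning event gives 11.
E[M^2 | N ∈ {1, 4}] = (11) / (37/40) = 440/37.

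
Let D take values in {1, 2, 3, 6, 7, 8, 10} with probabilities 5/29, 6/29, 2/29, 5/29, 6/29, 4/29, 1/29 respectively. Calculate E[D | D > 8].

10

P(D > 8) = 1/29.
Σ over the event: 10·1/29 = 10/29.
E[D | D > 8] = (10/29) / (1/29) = 10.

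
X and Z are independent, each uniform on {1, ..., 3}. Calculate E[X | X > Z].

Outcomes with X > Z: (2,1), (3,1), (3,2), each with probability 1/9.
E[X | X > Z] = (2 + 3 + 3) / 3 = 8/3.

8/3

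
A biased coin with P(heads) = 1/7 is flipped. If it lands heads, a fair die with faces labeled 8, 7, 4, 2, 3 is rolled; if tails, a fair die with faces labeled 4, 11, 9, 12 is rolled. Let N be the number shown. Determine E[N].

42/5

E[N | heads] = (8+7+4+2+3)/5 = 24/5.
E[N | tails] = (4+11+9+12)/4 = 9.
By the law of total expectation,
E[N] = (1/7)·(24/5) + (6/7)·(9) = 42/5.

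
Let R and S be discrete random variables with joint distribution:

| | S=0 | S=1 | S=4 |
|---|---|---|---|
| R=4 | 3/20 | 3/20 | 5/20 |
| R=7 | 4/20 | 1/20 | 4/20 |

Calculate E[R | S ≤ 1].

59/11

P(S ≤ 1) = 11/20.
Σ R·P over the event = 4·(3/20) + 4·(3/20) + 7·(4/20) + 7·(1/20) = 59/20.
E[R | S ≤ 1] = (59/20) / (11/20) = 59/11.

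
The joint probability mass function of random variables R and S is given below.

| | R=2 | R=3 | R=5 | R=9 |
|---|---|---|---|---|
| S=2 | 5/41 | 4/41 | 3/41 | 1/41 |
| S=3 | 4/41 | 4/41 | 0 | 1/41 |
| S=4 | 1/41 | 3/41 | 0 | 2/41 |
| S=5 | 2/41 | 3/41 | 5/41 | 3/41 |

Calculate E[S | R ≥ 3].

P(R ≥ 3) = 29/41.
Summing S·P(R=x,S=y) over the conditioning event gives 106/41.
E[S | R ≥ 3] = (106/41) / (29/41) = 106/29.

106/29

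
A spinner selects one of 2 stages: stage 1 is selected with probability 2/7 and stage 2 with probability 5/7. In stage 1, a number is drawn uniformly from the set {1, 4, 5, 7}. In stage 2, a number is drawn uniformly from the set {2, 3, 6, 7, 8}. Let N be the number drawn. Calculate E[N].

69/14

E[N | stage 1] = (1+4+5+7)/4 = 17/4.
E[N | stage 2] = (2+3+6+7+8)/5 = 26/5.
By the law of total expectation,
E[N] = (2/7)·(17/4) + (5/7)·(26/5) = 69/14.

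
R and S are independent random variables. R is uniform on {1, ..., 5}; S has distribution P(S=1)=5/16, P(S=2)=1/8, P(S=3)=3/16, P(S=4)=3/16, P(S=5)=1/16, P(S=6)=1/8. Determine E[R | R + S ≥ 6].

166/45

P(R + S ≥ 6) = 9/16.
Summing R·P(x,y) over outcomes with R + S ≥ 6 gives 83/40.
E[R | R + S ≥ 6] = (83/40) / (9/16) = 166/45.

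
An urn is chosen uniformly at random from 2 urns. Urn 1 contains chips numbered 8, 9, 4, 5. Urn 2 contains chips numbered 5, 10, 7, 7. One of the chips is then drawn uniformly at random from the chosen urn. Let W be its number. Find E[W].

55/8

E[W | urn 1] = (8+9+4+5)/4 = 13/2.
E[W | urn 2] = (5+10+7+7)/4 = 29/4.
By the law of total expectation,
E[W] = (1/2)·(13/2) + (1/2)·(29/4) = 55/8.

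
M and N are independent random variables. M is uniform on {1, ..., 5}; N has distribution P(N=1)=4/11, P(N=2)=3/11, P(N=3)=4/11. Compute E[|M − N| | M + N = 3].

1

P(M + N = 3) = 7/55.
Summing |M−N|·P(x,y) over outcomes with M + N = 3 gives 7/55.
E[|M − N| | M + N = 3] = (7/55) / (7/55) = 1.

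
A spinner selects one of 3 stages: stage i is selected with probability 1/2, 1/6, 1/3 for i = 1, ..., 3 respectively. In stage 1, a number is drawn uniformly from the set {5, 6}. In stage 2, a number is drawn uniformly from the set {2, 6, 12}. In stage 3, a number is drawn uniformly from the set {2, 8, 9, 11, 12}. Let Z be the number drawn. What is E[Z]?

E[Z | stage 1] = (5+6)/2 = 11/2.
E[Z | stage 2] = (2+6+12)/3 = 20/3.
E[Z | stage 3] = (2+8+9+11+12)/5 = 42/5.
E[Z] = (1/2)·(11/2) + (1/6)·(20/3) + (1/3)·(42/5) = 1199/180.

1199/180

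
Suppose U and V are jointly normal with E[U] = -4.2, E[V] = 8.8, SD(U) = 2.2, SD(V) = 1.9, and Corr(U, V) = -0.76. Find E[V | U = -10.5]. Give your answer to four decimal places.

12.9351

E[V | U=x] = μ_V + ρ(σ_V/σ_U)(x − μ_U) for jointly normal variables.
E[V | U=-10.5] = 8.8 + (-0.76)·(1.9/2.2)·(-10.5 − (-4.2)) = 8.8 + (-0.65636)·(-6.3) = 12.9351.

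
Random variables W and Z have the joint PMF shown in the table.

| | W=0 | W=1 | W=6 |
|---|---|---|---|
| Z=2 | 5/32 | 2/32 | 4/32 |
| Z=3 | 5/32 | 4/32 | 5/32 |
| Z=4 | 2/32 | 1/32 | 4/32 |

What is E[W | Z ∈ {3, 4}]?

P(Z ∈ {3, 4}) = 21/32.
Σ W·P over the event = 0·(5/32) + 0·(2/32) + 1·(4/32) + 1·(1/32) + 6·(5/32) + 6·(4/32) = 59/32.
E[W | Z ∈ {3, 4}] = (59/32) / (21/32) = 59/21.

59/21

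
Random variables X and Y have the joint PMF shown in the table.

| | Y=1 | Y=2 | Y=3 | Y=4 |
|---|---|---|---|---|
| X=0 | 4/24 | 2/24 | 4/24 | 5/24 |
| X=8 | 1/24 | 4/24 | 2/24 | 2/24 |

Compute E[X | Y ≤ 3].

P(Y ≤ 3) = 17/24.
Σ X·P over the event = 0·(4/24) + 0·(2/24) + 0·(4/24) + 8·(1/24) + 8·(4/24) + 8·(2/24) = 7/3.
E[X | Y ≤ 3] = (7/3) / (17/24) = 56/17.

56/17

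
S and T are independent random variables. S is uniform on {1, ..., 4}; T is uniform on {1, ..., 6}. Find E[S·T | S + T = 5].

5

Outcomes with S + T = 5: (1,4), (2,3), (3,2), (4,1), each with probability 1/24.
E[S·T | S + T = 5] = (4 + 6 + 6 + 4) / 4 = 5.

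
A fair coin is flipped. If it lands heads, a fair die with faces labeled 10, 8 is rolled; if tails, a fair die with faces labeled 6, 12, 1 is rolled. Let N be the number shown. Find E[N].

E[N | heads] = (10+8)/2 = 9.
E[N | tails] = (6+12+1)/3 = 19/3.
By the law of total expectation,
E[N] = (1/2)·(9) + (1/2)·(19/3) = 23/3.

23/3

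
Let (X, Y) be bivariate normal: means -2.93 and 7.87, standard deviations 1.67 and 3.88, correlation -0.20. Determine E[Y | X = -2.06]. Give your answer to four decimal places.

7.4657

E[Y | X=x] = μ_Y + ρ(σ_Y/σ_X)(x − μ_X) for jointly normal variables.
E[Y | X=-2.06] = 7.87 + (-0.20)·(3.88/1.67)·(-2.06 − (-2.93)) = 7.87 + (-0.46467)·(0.87) = 7.4657.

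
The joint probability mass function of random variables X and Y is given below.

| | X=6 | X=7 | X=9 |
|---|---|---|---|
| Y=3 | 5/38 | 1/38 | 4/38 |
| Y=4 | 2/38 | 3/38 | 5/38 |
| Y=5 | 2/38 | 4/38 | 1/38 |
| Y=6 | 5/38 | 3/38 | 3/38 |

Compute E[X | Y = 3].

P(Y = 3) = 5/19.
Σ X·P over the event = 6·(5/38) + 7·(1/38) + 9·(4/38) = 73/38.
E[X | Y = 3] = (73/38) / (5/19) = 73/10.

73/10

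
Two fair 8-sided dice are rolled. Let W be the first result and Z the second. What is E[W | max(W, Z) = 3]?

12/5

Outcomes with max(W, Z) = 3: (1,3), (2,3), (3,1), (3,2), (3,3), each with probability 1/64.
E[W | max(W, Z) = 3] = (1 + 2 + 3 + 3 + 3) / 5 = 12/5.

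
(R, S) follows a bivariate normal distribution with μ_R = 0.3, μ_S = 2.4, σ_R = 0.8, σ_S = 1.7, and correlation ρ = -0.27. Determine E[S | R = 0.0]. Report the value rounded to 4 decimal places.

2.5721

E[S | R=x] = μ_S + ρ(σ_S/σ_R)(x − μ_R) for jointly normal variables.
E[S | R=0.0] = 2.4 + (-0.27)·(1.7/0.8)·(0.0 − (0.3)) = 2.4 + (-0.57375)·(-0.3) = 2.5721.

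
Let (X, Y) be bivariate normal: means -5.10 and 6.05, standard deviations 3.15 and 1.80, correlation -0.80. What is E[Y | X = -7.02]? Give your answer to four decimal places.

For a bivariate normal, E[Y | X=x] = μ_Y + ρ·(σ_Y/σ_X)·(x − μ_X).
E[Y | X=-7.02] = 6.05 + (-0.80)·(1.80/3.15)·(-7.02 − (-5.10)) = 6.05 + (-0.45714)·(-1.92) = 6.9277.

6.9277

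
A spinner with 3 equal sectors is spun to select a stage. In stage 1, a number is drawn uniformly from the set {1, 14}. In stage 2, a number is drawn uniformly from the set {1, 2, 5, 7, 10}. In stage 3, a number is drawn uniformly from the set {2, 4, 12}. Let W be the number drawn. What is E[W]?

37/6

E[W | stage 1] = (1+14)/2 = 15/2.
E[W | stage 2] = (1+2+5+7+10)/5 = 5.
E[W | stage 3] = (2+4+12)/3 = 6.
By the law of total expectation,
E[W] = (1/3)·(15/2) + (1/3)·(5) + (1/3)·(6) = 37/6.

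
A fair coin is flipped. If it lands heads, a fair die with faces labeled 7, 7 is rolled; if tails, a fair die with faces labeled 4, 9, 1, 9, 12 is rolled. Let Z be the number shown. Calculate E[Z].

E[Z | heads] = (7+7)/2 = 7.
E[Z | tails] = (4+9+1+9+12)/5 = 7.
E[Z] = (1/2)·(7) + (1/2)·(7) = 7.

7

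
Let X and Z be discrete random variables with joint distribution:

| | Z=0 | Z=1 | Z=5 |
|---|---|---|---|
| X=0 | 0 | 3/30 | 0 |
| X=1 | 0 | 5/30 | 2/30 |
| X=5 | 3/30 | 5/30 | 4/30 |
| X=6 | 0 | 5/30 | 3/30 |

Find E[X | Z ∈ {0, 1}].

P(Z ∈ {0, 1}) = 7/10.
Σ X·P over the event = 0·(3/30) + 1·(5/30) + 5·(3/30) + 5·(5/30) + 6·(5/30) = 5/2.
E[X | Z ∈ {0, 1}] = (5/2) / (7/10) = 25/7.

25/7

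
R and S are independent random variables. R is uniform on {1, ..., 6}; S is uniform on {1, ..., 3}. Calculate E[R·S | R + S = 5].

Outcomes with R + S = 5: (2,3), (3,2), (4,1), each with probability 1/18.
E[R·S | R + S = 5] = (6 + 6 + 4) / 3 = 16/3.

16/3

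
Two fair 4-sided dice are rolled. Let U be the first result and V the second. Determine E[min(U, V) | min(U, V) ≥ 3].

Outcomes with min(U, V) ≥ 3: (3,3), (3,4), (4,3), (4,4), each with probability 1/16.
E[min(U, V) | min(U, V) ≥ 3] = (3 + 3 + 3 + 4) / 4 = 13/4.

13/4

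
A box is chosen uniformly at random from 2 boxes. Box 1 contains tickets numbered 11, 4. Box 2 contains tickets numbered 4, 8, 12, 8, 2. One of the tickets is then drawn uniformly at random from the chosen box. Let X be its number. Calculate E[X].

143/20

E[X | box 1] = (11+4)/2 = 15/2.
E[X | box 2] = (4+8+12+8+2)/5 = 34/5.
By the law of total expectation,
E[X] = (1/2)·(15/2) + (1/2)·(34/5) = 143/20.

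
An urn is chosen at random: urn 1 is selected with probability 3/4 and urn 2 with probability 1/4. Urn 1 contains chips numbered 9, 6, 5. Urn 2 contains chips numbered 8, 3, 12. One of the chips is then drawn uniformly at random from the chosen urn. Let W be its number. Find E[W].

83/12

E[W | urn 1] = (9+6+5)/3 = 20/3.
E[W | urn 2] = (8+3+12)/3 = 23/3.
E[W] = (3/4)·(20/3) + (1/4)·(23/3) = 83/12.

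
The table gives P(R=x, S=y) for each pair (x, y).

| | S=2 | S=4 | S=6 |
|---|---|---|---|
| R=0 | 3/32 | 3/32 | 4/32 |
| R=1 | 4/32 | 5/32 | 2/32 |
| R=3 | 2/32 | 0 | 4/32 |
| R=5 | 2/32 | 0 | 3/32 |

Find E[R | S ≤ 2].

P(S ≤ 2) = 11/32.
Summing R·P(R=x,S=y) over the conditioning event gives 5/8.
E[R | S ≤ 2] = (5/8) / (11/32) = 20/11.

20/11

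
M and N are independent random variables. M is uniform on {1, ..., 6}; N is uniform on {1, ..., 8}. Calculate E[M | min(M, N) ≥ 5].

Outcomes with min(M, N) ≥ 5: (5,5), (5,6), (5,7), (5,8), (6,5), (6,6), (6,7), (6,8), each with probability 1/48.
E[M | min(M, N) ≥ 5] = (5 + 5 + 5 + 5 + 6 + 6 + 6 + 6) / 8 = 11/2.

11/2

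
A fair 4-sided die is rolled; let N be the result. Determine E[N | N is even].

3

Given N is even, N is equally likely to be any of {2, 4}.
E[N | N is even] = (2 + 4) / 2 = 3.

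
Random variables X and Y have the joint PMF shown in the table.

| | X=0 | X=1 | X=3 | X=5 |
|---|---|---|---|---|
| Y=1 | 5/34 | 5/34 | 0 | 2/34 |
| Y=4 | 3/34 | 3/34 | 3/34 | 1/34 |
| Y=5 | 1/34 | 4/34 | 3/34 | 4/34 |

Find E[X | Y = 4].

17/10

P(Y = 4) = 5/17.
Summing X·P(X=x,Y=y) over the conditioning event gives 1/2.
E[X | Y = 4] = (1/2) / (5/17) = 17/10.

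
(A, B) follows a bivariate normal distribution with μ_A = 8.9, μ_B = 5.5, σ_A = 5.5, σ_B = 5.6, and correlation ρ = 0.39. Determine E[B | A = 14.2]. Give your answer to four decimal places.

The regression of B on A has slope ρ·σ_B/σ_A and passes through (μ_A, μ_B).
E[B | A=14.2] = 5.5 + (0.39)·(5.6/5.5)·(14.2 − (8.9)) = 5.5 + (0.39709)·(5.3) = 7.6046.

7.6046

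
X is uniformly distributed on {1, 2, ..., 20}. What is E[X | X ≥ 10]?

15

Given X ≥ 10, X is equally likely to be any of {10, 11, 12, 13, 14, 15, 16, 17, 18, 19, 20}.
E[X | X ≥ 10] = (10 + 11 + 12 + 13 + 14 + 15 + 16 + 17 + 18 + 19 + 20) / 11 = 15.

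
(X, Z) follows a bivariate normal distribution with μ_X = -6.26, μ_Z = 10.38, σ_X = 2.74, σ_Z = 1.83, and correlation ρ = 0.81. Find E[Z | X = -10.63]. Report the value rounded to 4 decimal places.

8.0159

E[Z | X=x] = μ_Z + ρ(σ_Z/σ_X)(x − μ_X) for jointly normal variables.
E[Z | X=-10.63] = 10.38 + (0.81)·(1.83/2.74)·(-10.63 − (-6.26)) = 10.38 + (0.54099)·(-4.37) = 8.0159.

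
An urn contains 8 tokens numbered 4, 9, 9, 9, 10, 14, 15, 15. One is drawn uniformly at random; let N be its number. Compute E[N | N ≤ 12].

41/5

P(N ≤ 12) = 5/8.
Σ over the event: 4·1/8 + 9·3/8 + 10·1/8 = 41/8.
E[N | N ≤ 12] = (41/8) / (5/8) = 41/5.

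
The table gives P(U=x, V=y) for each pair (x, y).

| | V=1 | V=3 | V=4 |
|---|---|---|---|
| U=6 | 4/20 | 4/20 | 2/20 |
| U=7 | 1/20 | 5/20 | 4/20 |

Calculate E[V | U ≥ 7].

P(U ≥ 7) = 1/2.
Σ V·P over the event = 1·(1/20) + 3·(5/20) + 4·(4/20) = 8/5.
E[V | U ≥ 7] = (8/5) / (1/2) = 16/5.

16/5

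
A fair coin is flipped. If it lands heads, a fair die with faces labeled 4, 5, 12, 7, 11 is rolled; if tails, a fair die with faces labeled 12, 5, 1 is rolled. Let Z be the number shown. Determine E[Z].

E[Z | heads] = (4+5+12+7+11)/5 = 39/5.
E[Z | tails] = (12+5+1)/3 = 6.
E[Z] = (1/2)·(39/5) + (1/2)·(6) = 69/10.

69/10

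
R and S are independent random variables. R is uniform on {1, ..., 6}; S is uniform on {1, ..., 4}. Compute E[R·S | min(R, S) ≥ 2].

P(min(R, S) ≥ 2) = 5/8.
Summing RS·P(x,y) over outcomes with min(R, S) ≥ 2 gives 15/2.
E[R·S | min(R, S) ≥ 2] = (15/2) / (5/8) = 12.

12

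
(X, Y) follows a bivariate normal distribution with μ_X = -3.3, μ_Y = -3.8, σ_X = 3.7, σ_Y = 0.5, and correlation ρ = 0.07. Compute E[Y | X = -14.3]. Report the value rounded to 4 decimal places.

The regression of Y on X has slope ρ·σ_Y/σ_X and passes through (μ_X, μ_Y).
E[Y | X=-14.3] = -3.8 + (0.07)·(0.5/3.7)·(-14.3 − (-3.3)) = -3.8 + (0.0094595)·(-11) = -3.9041.

-3.9041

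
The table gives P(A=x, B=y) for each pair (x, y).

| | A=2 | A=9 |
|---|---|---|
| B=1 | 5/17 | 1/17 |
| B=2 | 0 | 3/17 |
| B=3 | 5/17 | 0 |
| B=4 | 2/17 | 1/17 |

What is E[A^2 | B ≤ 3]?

26

P(B ≤ 3) = 14/17.
Σ A^2·P over the event = 4·(5/17) + 4·(5/17) + 81·(1/17) + 81·(3/17) = 364/17.
E[A^2 | B ≤ 3] = (364/17) / (14/17) = 26.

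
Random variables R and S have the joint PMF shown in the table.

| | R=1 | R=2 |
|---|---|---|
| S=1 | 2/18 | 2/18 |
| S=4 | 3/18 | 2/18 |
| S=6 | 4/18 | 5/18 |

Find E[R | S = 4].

7/5

P(S = 4) = 5/18.
Σ R·P over the event = 1·(3/18) + 2·(2/18) = 7/18.
E[R | S = 4] = (7/18) / (5/18) = 7/5.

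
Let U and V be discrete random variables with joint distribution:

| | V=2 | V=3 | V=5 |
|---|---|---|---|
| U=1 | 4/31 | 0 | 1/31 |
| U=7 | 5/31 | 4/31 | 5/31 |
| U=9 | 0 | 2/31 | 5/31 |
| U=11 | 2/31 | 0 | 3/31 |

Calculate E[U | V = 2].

61/11

P(V = 2) = 11/31.
Σ U·P over the event = 1·(4/31) + 7·(5/31) + 11·(2/31) = 61/31.
E[U | V = 2] = (61/31) / (11/31) = 61/11.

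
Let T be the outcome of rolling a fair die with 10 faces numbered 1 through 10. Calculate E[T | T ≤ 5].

3

Given T ≤ 5, T is equally likely to be any of {1, 2, 3, 4, 5}.
E[T | T ≤ 5] = (1 + 2 + 3 + 4 + 5) / 5 = 3.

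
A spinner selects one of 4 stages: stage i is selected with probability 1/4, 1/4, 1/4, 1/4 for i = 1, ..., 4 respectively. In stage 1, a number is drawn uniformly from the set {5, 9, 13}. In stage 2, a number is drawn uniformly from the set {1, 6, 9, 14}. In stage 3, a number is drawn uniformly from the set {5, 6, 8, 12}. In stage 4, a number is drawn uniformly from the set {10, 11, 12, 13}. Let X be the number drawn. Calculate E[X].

143/16

E[X | stage 1] = (5+9+13)/3 = 9.
E[X | stage 2] = (1+6+9+14)/4 = 15/2.
E[X | stage 3] = (5+6+8+12)/4 = 31/4.
E[X | stage 4] = (10+11+12+13)/4 = 23/2.
E[X] = (1/4)·(9) + (1/4)·(15/2) + (1/4)·(31/4) + (1/4)·(23/2) = 143/16.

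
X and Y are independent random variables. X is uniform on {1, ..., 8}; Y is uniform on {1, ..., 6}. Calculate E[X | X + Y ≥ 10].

20/3

P(X + Y ≥ 10) = 5/16.
Summing X·P(x,y) over outcomes with X + Y ≥ 10 gives 25/12.
E[X | X + Y ≥ 10] = (25/12) / (5/16) = 20/3.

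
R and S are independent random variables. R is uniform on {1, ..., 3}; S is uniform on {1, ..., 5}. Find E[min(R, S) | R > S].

4/3

Outcomes with R > S: (2,1), (3,1), (3,2), each with probability 1/15.
E[min(R, S) | R > S] = (1 + 1 + 2) / 3 = 4/3.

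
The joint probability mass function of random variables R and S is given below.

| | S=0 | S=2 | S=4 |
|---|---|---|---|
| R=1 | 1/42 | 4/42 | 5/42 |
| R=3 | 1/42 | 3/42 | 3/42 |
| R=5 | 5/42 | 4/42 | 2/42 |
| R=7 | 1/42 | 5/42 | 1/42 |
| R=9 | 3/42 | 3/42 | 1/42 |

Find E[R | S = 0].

P(S = 0) = 11/42.
Σ R·P over the event = 1·(1/42) + 3·(1/42) + 5·(5/42) + 7·(1/42) + 9·(3/42) = 3/2.
E[R | S = 0] = (3/2) / (11/42) = 63/11.

63/11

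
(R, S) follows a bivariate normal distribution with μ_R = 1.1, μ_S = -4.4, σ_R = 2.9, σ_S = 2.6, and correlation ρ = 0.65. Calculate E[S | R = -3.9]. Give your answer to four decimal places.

-7.3138

E[S | R=x] = μ_S + ρ(σ_S/σ_R)(x − μ_R) for jointly normal variables.
E[S | R=-3.9] = -4.4 + (0.65)·(2.6/2.9)·(-3.9 − (1.1)) = -4.4 + (0.58276)·(-5) = -7.3138.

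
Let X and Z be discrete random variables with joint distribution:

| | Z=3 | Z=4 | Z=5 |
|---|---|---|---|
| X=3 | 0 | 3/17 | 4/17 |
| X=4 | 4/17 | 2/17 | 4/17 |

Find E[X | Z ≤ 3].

4

P(Z ≤ 3) = 4/17.
Summing X·P(X=x,Z=y) over the conditioning event gives 16/17.
E[X | Z ≤ 3] = (16/17) / (4/17) = 4.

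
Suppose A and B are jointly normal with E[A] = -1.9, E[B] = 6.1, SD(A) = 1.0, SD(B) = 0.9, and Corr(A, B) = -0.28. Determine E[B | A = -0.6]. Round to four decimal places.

For a bivariate normal, E[B | A=x] = μ_B + ρ·(σ_B/σ_A)·(x − μ_A).
E[B | A=-0.6] = 6.1 + (-0.28)·(0.9/1.0)·(-0.6 − (-1.9)) = 6.1 + (-0.252)·(1.3) = 5.7724.

5.7724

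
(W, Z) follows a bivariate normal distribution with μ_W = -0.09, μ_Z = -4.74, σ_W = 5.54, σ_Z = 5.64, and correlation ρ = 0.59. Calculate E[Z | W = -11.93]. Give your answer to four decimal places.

-11.8517

The regression of Z on W has slope ρ·σ_Z/σ_W and passes through (μ_W, μ_Z).
E[Z | W=-11.93] = -4.74 + (0.59)·(5.64/5.54)·(-11.93 − (-0.09)) = -4.74 + (0.60065)·(-11.84) = -11.8517.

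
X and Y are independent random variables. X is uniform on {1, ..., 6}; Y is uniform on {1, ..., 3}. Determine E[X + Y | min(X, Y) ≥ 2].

Outcomes with min(X, Y) ≥ 2: (2,2), (2,3), (3,2), (3,3), (4,2), (4,3), (5,2), (5,3), (6,2), (6,3), each with probability 1/18.
E[X + Y | min(X, Y) ≥ 2] = (4 + 5 + 5 + 6 + 6 + 7 + 7 + 8 + 8 + 9) / 10 = 13/2.

13/2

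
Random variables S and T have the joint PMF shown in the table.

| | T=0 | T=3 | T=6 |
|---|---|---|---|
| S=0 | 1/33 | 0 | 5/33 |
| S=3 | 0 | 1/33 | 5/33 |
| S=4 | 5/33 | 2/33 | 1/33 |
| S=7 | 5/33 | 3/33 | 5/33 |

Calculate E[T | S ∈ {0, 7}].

P(S ∈ {0, 7}) = 19/33.
Σ T·P over the event = 0·(1/33) + 6·(5/33) + 0·(5/33) + 3·(3/33) + 6·(5/33) = 23/11.
E[T | S ∈ {0, 7}] = (23/11) / (19/33) = 69/19.

69/19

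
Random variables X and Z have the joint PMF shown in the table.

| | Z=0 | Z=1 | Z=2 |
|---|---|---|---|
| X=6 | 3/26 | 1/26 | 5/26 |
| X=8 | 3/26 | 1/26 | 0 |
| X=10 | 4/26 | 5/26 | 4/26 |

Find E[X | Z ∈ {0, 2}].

8

P(Z ∈ {0, 2}) = 19/26.
Σ X·P over the event = 6·(3/26) + 6·(5/26) + 8·(3/26) + 10·(4/26) + 10·(4/26) = 76/13.
E[X | Z ∈ {0, 2}] = (76/13) / (19/26) = 8.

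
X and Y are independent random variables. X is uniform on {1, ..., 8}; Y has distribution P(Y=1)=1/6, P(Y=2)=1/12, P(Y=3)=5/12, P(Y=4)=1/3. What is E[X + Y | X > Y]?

522/61

P(X > Y) = 61/96.
Summing (X+Y)·P(x,y) over outcomes with X > Y gives 87/16.
E[X + Y | X > Y] = (87/16) / (61/96) = 522/61.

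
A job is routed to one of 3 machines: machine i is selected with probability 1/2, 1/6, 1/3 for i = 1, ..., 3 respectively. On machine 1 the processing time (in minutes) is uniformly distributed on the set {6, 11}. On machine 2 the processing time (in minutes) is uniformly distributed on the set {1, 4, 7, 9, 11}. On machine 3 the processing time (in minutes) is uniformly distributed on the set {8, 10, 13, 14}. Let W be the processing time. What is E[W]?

E[W | machine 1] = (6+11)/2 = 17/2.
E[W | machine 2] = (1+4+7+9+11)/5 = 32/5.
E[W | machine 3] = (8+10+13+14)/4 = 45/4.
E[W] = (1/2)·(17/2) + (1/6)·(32/5) + (1/3)·(45/4) = 136/15.

136/15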